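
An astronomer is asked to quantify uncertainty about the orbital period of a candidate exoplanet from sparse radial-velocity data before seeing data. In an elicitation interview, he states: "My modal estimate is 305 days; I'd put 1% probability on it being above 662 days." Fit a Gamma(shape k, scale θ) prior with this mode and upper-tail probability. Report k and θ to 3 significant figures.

k ≈ 9.05, θ ≈ 37.9

Gamma(k,θ) with k>1 has mode (k−1)θ, so θ = 305/(k−1).
Need P(X < 662) = 0.99 with θ tied to k this way. Start at k = 2, θ = 305: P(X<662) ≈ 0.638.
Too low — raise k to concentrate. Iterating converges to k ≈ 9.05.
Then θ = 305/(9.05−1) ≈ 37.9.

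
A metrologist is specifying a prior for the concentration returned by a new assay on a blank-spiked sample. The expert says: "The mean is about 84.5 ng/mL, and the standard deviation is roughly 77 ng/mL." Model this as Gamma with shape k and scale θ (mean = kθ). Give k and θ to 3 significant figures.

k ≈ 1.2, θ ≈ 70.2

For Gamma(k, scale θ): mean = kθ, variance = kθ², so CV = 1/√k.
CV = SD/mean = 77/84.5 = 0.9112, hence k = 1/CV² = 1.2.
Then θ = mean/k = 84.5/1.2 = 70.2.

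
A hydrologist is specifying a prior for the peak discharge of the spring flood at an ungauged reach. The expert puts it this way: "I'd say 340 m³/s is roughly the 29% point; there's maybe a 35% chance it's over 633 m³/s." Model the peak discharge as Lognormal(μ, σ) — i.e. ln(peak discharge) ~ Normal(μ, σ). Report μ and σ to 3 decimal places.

μ ≈ 6.195, σ ≈ 0.662

If T ~ Lognormal(μ,σ) then ln T ~ Normal(μ,σ), so the p-quantile of ln T is μ + z_p·σ.
ln(340) = 5.829 and ln(633) = 6.45; z_{0.29} = -0.5534, z_{0.65} = 0.3853.
σ = (6.45 − 5.829)/(0.3853 − (-0.5534)) = 0.662.
μ = 5.829 − (-0.5534)·0.662 = 6.195.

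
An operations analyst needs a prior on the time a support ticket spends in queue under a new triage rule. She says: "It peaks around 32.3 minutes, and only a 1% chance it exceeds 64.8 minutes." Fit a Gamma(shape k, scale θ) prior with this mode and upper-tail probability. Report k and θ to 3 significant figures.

Gamma(k,θ) with k>1 has mode (k−1)θ, so θ = 32.3/(k−1).
Need P(X < 64.8) = 0.99 with θ tied to k this way. Start at k = 2, θ = 32.3: P(X<64.8) ≈ 0.596.
Too low — raise k to concentrate. Iterating converges to k ≈ 11.1.
Then θ = 32.3/(11.1−1) ≈ 3.19.

k ≈ 11.1, θ ≈ 3.19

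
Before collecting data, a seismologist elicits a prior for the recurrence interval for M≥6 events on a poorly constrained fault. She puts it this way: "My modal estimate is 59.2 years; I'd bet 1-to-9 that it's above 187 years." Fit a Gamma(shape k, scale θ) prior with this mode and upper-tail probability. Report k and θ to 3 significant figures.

k ≈ 2.43, θ ≈ 41.4

Gamma(k,θ) with k>1 has mode (k−1)θ, so θ = 59.2/(k−1).
Need P(X < 187) = 0.9 with θ tied to k this way. Start at k = 2, θ = 59.2: P(X<187) ≈ 0.823.
Too low — raise k to concentrate. Iterating converges to k ≈ 2.43.
Then θ = 59.2/(2.43−1) ≈ 41.4.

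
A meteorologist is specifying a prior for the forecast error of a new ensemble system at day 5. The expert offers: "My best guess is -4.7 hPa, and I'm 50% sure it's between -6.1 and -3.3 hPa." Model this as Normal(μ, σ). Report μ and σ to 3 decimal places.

μ = -4.700, σ = 2.076

A symmetric 50% interval runs μ ± z·σ with z = 0.6745.
Half-width = 1.4, so σ = 1.4/0.6745 = 2.076.
μ is the stated best guess, -4.700.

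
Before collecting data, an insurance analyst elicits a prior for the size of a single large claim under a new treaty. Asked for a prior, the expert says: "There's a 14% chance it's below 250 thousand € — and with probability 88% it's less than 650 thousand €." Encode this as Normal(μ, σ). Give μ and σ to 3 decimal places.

For Normal(μ,σ), the p-quantile is μ + z_p·σ. Here z_{0.14} = -1.08, z_{0.88} = 1.175.
So 250 = μ − 1.08σ and 650 = μ + 1.175σ.
Subtracting: σ = (650 − 250)/(1.175 − (-1.08)) = 177.360.
Then μ = 250 − (-1.08)·177.360 = 441.605.

μ = 441.605, σ = 177.360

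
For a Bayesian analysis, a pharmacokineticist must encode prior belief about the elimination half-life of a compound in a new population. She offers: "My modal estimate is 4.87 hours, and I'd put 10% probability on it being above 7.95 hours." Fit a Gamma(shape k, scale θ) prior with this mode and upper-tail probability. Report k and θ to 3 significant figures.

k ≈ 8.84, θ ≈ 0.621

Gamma(k,θ) with k>1 has mode (k−1)θ, so θ = 4.87/(k−1).
Need P(X < 7.95) = 0.9 with θ tied to k this way. Start at k = 2, θ = 4.87: P(X<7.95) ≈ 0.485.
Too low — raise k to concentrate. Iterating converges to k ≈ 8.84.
Then θ = 4.87/(8.84−1) ≈ 0.621.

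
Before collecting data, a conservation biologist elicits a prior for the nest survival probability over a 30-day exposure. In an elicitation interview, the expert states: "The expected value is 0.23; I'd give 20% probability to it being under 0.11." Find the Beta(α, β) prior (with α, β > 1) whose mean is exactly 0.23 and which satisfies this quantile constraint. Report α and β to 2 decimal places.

With mean 0.23 fixed, write α = 0.23s, β = 0.77s where s = α+β.
Need P(θ < 0.11) = 0.2 under Beta(0.23s, 0.77s). Normal approximation: (q−m)/√(m(1−m)/s) ≈ z_{0.2} = -0.842, so s ≈ 0.23·0.77·(-0.842)²/(0.11−0.23)² = 8.7.
At s = 8.7: P(θ<0.11) ≈ 0.204. Adjusting to match 0.2 gives s ≈ 8.92.
So α = 0.23·8.92 ≈ 2.05, β = 0.77·8.92 ≈ 6.86.

α ≈ 2.05, β ≈ 6.86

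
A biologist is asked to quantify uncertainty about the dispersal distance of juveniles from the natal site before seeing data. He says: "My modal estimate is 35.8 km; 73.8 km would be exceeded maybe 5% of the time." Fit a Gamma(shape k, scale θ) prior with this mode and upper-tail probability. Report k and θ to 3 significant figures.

k ≈ 6.28, θ ≈ 6.77

Gamma(k,θ) with k>1 has mode (k−1)θ, so θ = 35.8/(k−1).
Need P(X < 73.8) = 0.95 with θ tied to k this way. Start at k = 2, θ = 35.8: P(X<73.8) ≈ 0.610.
Too low — raise k to concentrate. Iterating converges to k ≈ 6.28.
Then θ = 35.8/(6.28−1) ≈ 6.77.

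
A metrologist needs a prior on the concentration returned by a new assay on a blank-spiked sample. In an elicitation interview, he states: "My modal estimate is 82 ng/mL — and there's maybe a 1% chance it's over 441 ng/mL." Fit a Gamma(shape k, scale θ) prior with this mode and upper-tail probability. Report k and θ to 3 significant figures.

Gamma(k,θ) with k>1 has mode (k−1)θ, so θ = 82/(k−1).
Need P(X < 441) = 0.99 with θ tied to k this way. Start at k = 2, θ = 82: P(X<441) ≈ 0.971.
Too low — raise k to concentrate. Iterating converges to k ≈ 2.35.
Then θ = 82/(2.35−1) ≈ 60.5.

k ≈ 2.35, θ ≈ 60.5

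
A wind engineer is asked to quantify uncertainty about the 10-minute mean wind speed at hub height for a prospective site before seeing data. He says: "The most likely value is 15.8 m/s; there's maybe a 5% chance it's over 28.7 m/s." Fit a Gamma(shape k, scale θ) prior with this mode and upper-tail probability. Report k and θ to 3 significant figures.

Gamma(k,θ) with k>1 has mode (k−1)θ, so θ = 15.8/(k−1).
Need P(X < 28.7) = 0.95 with θ tied to k this way. Start at k = 2, θ = 15.8: P(X<28.7) ≈ 0.542.
Too low — raise k to concentrate. Iterating converges to k ≈ 8.82.
Then θ = 15.8/(8.82−1) ≈ 2.02.

k ≈ 8.82, θ ≈ 2.02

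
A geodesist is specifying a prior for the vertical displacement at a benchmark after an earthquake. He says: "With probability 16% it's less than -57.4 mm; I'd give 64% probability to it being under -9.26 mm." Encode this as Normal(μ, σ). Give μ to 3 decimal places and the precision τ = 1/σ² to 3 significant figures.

The p-quantile of Normal(μ,σ) is μ + z_p·σ, with z_{0.16} = -0.9945 and z_{0.64} = 0.3585.
Eliminate σ: μ = (z₂·x₁ − z₁·x₂)/(z₂ − z₁) = (0.3585·-57.4 − (-0.9945)·-9.26)/1.353 = -22.015.
Then σ = (x₂ − x₁)/(z₂ − z₁) = (-9.26 − -57.4)/1.353 = 35.582.
Precision τ = 1/σ² = 1/35.58² = 0.00079.

μ = -22.015, τ = 0.00079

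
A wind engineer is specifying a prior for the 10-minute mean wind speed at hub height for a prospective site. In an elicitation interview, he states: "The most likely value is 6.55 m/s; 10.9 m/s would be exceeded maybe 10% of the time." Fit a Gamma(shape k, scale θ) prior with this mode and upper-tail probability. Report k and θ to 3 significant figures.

k ≈ 8.28, θ ≈ 0.9

Gamma(k,θ) with k>1 has mode (k−1)θ, so θ = 6.55/(k−1).
Need P(X < 10.9) = 0.9 with θ tied to k this way. Start at k = 2, θ = 6.55: P(X<10.9) ≈ 0.496.
Too low — raise k to concentrate. Iterating converges to k ≈ 8.28.
Then θ = 6.55/(8.28−1) ≈ 0.9.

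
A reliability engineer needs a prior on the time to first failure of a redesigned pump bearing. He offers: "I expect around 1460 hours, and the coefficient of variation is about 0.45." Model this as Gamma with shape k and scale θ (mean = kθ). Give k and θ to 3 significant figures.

For Gamma(k, scale θ): mean = kθ, variance = kθ², so CV = 1/√k.
CV = 0.45, hence k = 1/CV² = 4.94.
Then θ = mean/k = 1460/4.94 = 296.

k ≈ 4.94, θ ≈ 296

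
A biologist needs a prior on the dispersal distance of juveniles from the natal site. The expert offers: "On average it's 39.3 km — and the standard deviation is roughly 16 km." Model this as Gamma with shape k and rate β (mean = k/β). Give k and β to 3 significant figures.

k ≈ 6.03, β ≈ 0.154

For Gamma(k, rate β): mean = k/β, variance = k/β², so CV = 1/√k.
CV = SD/mean = 16/39.3 = 0.4071, hence k = 1/CV² = 6.03.
Then β = k/mean = 6.03/39.3 = 0.154.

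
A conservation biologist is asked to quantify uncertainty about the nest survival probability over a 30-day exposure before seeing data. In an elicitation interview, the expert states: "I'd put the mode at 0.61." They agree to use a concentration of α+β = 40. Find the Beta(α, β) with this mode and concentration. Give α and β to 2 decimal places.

α = 24.18, β = 15.82

For α,β > 1 the Beta mode is (α−1)/(α+β−2). With α+β = 40, the mode is (α−1)/38.
Set (α−1)/38 = 0.61 → α = 1 + 0.61·38 = 24.18.
β = 40 − α = 15.82.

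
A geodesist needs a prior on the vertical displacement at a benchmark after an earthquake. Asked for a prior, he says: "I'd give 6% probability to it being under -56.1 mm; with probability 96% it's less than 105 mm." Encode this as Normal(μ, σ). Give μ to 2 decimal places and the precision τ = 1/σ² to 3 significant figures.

μ = 19.68, τ = 0.000421

For Normal(μ,σ), the p-quantile is μ + z_p·σ. Here z_{0.06} = -1.555, z_{0.96} = 1.751.
So -56.1 = μ − 1.555σ and 105 = μ + 1.751σ.
Subtracting: σ = (105 − -56.1)/(1.751 − (-1.555)) = 48.74.
Then μ = -56.1 − (-1.555)·48.74 = 19.68.
Precision τ = 1/σ² = 1/48.74² = 0.000421.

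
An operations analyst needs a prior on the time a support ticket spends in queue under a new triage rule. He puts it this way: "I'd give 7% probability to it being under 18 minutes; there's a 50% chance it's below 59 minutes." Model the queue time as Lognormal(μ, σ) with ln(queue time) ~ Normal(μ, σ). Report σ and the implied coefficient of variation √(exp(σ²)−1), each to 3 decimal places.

σ ≈ 0.804, CV ≈ 0.954

If T ~ Lognormal(μ,σ) then ln T ~ Normal(μ,σ), so the p-quantile of ln T is μ + z_p·σ.
ln(18) = 2.89 and ln(59) = 4.078; z_{0.07} = -1.476, z_{0.5} = 0.
σ = (4.078 − 2.89)/(0 − (-1.476)) = 0.804.
μ = 2.89 − (-1.476)·0.804 = 4.078.
CV = √(exp(σ²)−1) = √(exp(0.6471)−1) = 0.954.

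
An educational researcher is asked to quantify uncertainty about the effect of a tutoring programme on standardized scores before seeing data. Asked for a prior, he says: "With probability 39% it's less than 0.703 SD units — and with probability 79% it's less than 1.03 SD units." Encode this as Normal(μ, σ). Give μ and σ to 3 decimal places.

μ = 0.787, σ = 0.301

For Normal(μ,σ), the p-quantile is μ + z_p·σ. Here z_{0.39} = -0.2793, z_{0.79} = 0.8064.
So 0.703 = μ − 0.2793σ and 1.03 = μ + 0.8064σ.
Subtracting: σ = (1.03 − 0.703)/(0.8064 − (-0.2793)) = 0.301.
Then μ = 0.703 − (-0.2793)·0.301 = 0.787.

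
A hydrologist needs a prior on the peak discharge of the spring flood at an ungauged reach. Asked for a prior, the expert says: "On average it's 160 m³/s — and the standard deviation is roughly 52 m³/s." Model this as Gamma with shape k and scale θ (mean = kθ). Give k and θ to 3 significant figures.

For Gamma(k, scale θ): mean = kθ, variance = kθ², so CV = 1/√k.
CV = SD/mean = 52/160 = 0.325, hence k = 1/CV² = 9.47.
Then θ = mean/k = 160/9.47 = 16.9.

k ≈ 9.47, θ ≈ 16.9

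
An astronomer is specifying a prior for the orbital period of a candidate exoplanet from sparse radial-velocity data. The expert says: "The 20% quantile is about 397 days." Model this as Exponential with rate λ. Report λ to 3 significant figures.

λ ≈ 0.000562

P(T < 397.0) = 1 − e^(−λ·397.0) = 0.2, so λ = −ln(1−0.2)/397.0 = −ln(0.8)/397.0 = 0.000562.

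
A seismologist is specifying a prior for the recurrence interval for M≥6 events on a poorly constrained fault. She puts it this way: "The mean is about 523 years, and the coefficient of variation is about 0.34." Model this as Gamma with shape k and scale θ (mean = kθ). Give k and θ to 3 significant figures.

For Gamma(k, scale θ): mean = kθ, variance = kθ², so CV = 1/√k.
CV = 0.34, hence k = 1/CV² = 8.65.
Then θ = mean/k = 523/8.65 = 60.5.

k ≈ 8.65, θ ≈ 60.5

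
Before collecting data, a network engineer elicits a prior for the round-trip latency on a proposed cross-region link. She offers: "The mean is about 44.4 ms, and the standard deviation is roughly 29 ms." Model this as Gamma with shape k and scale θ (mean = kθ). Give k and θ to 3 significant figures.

For Gamma(k, scale θ): mean = kθ, variance = kθ², so CV = 1/√k.
CV = SD/mean = 29/44.4 = 0.6532, hence k = 1/CV² = 2.34.
Then θ = mean/k = 44.4/2.34 = 18.9.

k ≈ 2.34, θ ≈ 18.9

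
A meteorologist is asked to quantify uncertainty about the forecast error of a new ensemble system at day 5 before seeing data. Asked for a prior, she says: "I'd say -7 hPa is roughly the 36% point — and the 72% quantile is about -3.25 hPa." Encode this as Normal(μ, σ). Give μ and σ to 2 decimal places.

μ = -5.57, σ = 3.98

For Normal(μ,σ), the p-quantile is μ + z_p·σ. Here z_{0.36} = -0.3585, z_{0.72} = 0.5828.
So -7 = μ − 0.3585σ and -3.25 = μ + 0.5828σ.
Subtracting: σ = (-3.25 − -7)/(0.5828 − (-0.3585)) = 3.98.
Then μ = -7 − (-0.3585)·3.98 = -5.57.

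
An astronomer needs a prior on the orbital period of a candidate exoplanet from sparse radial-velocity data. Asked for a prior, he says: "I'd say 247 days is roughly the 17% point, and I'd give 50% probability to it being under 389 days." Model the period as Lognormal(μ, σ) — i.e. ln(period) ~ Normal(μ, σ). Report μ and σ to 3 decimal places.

If T ~ Lognormal(μ,σ) then ln T ~ Normal(μ,σ), so the p-quantile of ln T is μ + z_p·σ.
ln(247) = 5.509 and ln(389) = 5.964; z_{0.17} = -0.9542, z_{0.5} = 0.
σ = (5.964 − 5.509)/(0 − (-0.9542)) = 0.476.
μ = 5.509 − (-0.9542)·0.476 = 5.964.

μ ≈ 5.964, σ ≈ 0.476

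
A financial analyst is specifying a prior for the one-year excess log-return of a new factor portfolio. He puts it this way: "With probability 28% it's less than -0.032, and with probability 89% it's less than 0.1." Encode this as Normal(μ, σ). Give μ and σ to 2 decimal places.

μ = 0.01, σ = 0.07

For Normal(μ,σ), the p-quantile is μ + z_p·σ. Here z_{0.28} = -0.5828, z_{0.89} = 1.227.
So -0.032 = μ − 0.5828σ and 0.1 = μ + 1.227σ.
Subtracting: σ = (0.1 − -0.032)/(1.227 − (-0.5828)) = 0.07.
Then μ = -0.032 − (-0.5828)·0.07 = 0.01.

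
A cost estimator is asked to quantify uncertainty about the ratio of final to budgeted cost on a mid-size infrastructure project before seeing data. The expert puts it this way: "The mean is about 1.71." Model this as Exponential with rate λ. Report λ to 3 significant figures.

λ ≈ 0.585

Exponential mean = 1/λ, so λ = 1/1.71 = 0.585.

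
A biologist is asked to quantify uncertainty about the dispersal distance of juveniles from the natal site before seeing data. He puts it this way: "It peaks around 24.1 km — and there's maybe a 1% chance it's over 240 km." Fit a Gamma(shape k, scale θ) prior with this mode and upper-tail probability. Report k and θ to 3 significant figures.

Gamma(k,θ) with k>1 has mode (k−1)θ, so θ = 24.1/(k−1).
Need P(X < 240) = 0.99 with θ tied to k this way. Start at k = 2, θ = 24.1: P(X<240) ≈ 0.999.
Too high — lower k to spread out. Iterating converges to k ≈ 1.59.
Then θ = 24.1/(1.59−1) ≈ 41.1.

k ≈ 1.59, θ ≈ 41.1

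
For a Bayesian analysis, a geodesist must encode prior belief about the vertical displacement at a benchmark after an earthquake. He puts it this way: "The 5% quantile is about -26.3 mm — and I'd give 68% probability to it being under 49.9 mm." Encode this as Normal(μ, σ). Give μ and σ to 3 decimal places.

μ = 33.030, σ = 36.070

For Normal(μ,σ), the p-quantile is μ + z_p·σ. Here z_{0.05} = -1.645, z_{0.68} = 0.4677.
So -26.3 = μ − 1.645σ and 49.9 = μ + 0.4677σ.
Subtracting: σ = (49.9 − -26.3)/(0.4677 − (-1.645)) = 36.070.
Then μ = -26.3 − (-1.645)·36.070 = 33.030.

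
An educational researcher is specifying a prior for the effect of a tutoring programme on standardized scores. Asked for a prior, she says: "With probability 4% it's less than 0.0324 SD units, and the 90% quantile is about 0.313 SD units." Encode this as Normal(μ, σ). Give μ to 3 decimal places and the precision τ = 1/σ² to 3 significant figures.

For Normal(μ,σ), the p-quantile is μ + z_p·σ. Here z_{0.04} = -1.751, z_{0.9} = 1.282.
So 0.0324 = μ − 1.751σ and 0.313 = μ + 1.282σ.
Subtracting: σ = (0.313 − 0.0324)/(1.282 − (-1.751)) = 0.093.
Then μ = 0.0324 − (-1.751)·0.093 = 0.194.
Precision τ = 1/σ² = 1/0.09254² = 117.

μ = 0.194, τ = 117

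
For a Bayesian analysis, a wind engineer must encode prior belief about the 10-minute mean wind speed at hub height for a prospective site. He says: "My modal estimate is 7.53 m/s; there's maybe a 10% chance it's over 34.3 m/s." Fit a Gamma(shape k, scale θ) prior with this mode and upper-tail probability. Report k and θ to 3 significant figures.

Gamma(k,θ) with k>1 has mode (k−1)θ, so θ = 7.53/(k−1).
Need P(X < 34.3) = 0.9 with θ tied to k this way. Start at k = 2, θ = 7.53: P(X<34.3) ≈ 0.942.
Too high — lower k to spread out. Iterating converges to k ≈ 1.78.
Then θ = 7.53/(1.78−1) ≈ 9.63.

k ≈ 1.78, θ ≈ 9.63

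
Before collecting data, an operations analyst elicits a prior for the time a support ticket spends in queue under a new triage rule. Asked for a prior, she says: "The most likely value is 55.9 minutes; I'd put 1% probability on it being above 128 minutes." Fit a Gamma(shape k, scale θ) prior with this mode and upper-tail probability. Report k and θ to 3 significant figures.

k ≈ 7.97, θ ≈ 8.02

Gamma(k,θ) with k>1 has mode (k−1)θ, so θ = 55.9/(k−1).
Need P(X < 128) = 0.99 with θ tied to k this way. Start at k = 2, θ = 55.9: P(X<128) ≈ 0.667.
Too low — raise k to concentrate. Iterating converges to k ≈ 7.97.
Then θ = 55.9/(7.97−1) ≈ 8.02.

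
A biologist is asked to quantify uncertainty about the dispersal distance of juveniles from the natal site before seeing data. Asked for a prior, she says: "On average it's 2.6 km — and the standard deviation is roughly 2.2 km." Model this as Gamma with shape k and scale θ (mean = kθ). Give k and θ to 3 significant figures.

For Gamma(k, scale θ): mean = kθ, variance = kθ², so CV = 1/√k.
CV = SD/mean = 2.2/2.6 = 0.8462, hence k = 1/CV² = 1.4.
Then θ = mean/k = 2.6/1.4 = 1.86.

k ≈ 1.4, θ ≈ 1.86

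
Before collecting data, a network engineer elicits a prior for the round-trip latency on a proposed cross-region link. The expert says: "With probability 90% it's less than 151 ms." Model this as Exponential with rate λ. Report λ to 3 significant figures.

λ ≈ 0.0152

P(T < 151.0) = 1 − e^(−λ·151.0) = 0.9, so λ = −ln(1−0.9)/151.0 = −ln(0.1)/151.0 = 0.0152.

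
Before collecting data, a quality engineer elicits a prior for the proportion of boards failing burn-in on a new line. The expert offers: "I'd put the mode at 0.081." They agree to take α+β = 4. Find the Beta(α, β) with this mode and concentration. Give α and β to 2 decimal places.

α = 1.16, β = 2.84

For α,β > 1 the Beta mode is (α−1)/(α+β−2). With α+β = 4, the mode is (α−1)/2.
Set (α−1)/2 = 0.081 → α = 1 + 0.081·2 = 1.16.
β = 4 − α = 2.84.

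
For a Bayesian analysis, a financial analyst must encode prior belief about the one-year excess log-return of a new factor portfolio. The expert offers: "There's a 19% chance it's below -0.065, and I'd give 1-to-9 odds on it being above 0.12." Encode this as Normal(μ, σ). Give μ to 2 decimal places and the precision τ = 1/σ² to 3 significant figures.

For Normal(μ,σ), the p-quantile is μ + z_p·σ. Here z_{0.19} = -0.8779, z_{0.9} = 1.282.
So -0.065 = μ − 0.8779σ and 0.12 = μ + 1.282σ.
Subtracting: σ = (0.12 − -0.065)/(1.282 − (-0.8779)) = 0.09.
Then μ = -0.065 − (-0.8779)·0.09 = 0.01.
Precision τ = 1/σ² = 1/0.08567² = 136.

μ = 0.01, τ = 136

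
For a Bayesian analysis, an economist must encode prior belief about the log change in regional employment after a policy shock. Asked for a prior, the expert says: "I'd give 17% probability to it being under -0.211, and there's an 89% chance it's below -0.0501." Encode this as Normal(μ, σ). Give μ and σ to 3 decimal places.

The p-quantile of Normal(μ,σ) is μ + z_p·σ, with z_{0.17} = -0.9542 and z_{0.89} = 1.227.
Eliminate σ: μ = (z₂·x₁ − z₁·x₂)/(z₂ − z₁) = (1.227·-0.211 − (-0.9542)·-0.0501)/2.181 = -0.141.
Then σ = (x₂ − x₁)/(z₂ − z₁) = (-0.0501 − -0.211)/2.181 = 0.074.

μ = -0.141, σ = 0.074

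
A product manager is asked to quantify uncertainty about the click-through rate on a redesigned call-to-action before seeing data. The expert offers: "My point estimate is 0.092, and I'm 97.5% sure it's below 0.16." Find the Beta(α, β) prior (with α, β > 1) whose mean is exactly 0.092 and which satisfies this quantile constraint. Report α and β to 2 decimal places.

α ≈ 8.13, β ≈ 80.27

With mean 0.092 fixed, write α = 0.092s, β = 0.908s where s = α+β.
Need P(θ < 0.16) = 0.975 under Beta(0.092s, 0.908s). Normal approximation: (q−m)/√(m(1−m)/s) ≈ z_{0.975} = 1.96, so s ≈ 0.092·0.908·(1.96)²/(0.16−0.092)² = 69.4.
At s = 69.4: P(θ<0.16) ≈ 0.961. Adjusting to match 0.975 gives s ≈ 88.40.
So α = 0.092·88.40 ≈ 8.13, β = 0.908·88.40 ≈ 80.27.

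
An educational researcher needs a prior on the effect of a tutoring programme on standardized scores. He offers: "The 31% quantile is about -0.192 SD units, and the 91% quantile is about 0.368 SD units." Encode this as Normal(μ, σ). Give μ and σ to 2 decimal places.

For Normal(μ,σ), the p-quantile is μ + z_p·σ. Here z_{0.31} = -0.4959, z_{0.91} = 1.341.
So -0.192 = μ − 0.4959σ and 0.368 = μ + 1.341σ.
Subtracting: σ = (0.368 − -0.192)/(1.341 − (-0.4959)) = 0.30.
Then μ = -0.192 − (-0.4959)·0.30 = -0.04.

μ = -0.04, σ = 0.30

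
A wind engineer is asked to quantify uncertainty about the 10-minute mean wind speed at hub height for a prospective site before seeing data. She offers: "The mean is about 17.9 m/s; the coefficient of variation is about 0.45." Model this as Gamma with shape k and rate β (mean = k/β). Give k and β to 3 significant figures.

For Gamma(k, rate β): mean = k/β, variance = k/β², so CV = 1/√k.
CV = 0.45, hence k = 1/CV² = 4.94.
Then β = k/mean = 4.94/17.9 = 0.276.

k ≈ 4.94, β ≈ 0.276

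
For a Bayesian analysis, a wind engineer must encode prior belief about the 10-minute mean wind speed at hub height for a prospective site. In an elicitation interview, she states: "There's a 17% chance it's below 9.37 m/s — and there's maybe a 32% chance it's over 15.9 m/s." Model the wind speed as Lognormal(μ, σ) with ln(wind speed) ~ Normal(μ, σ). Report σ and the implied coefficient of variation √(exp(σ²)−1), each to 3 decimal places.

If T ~ Lognormal(μ,σ) then ln T ~ Normal(μ,σ), so the p-quantile of ln T is μ + z_p·σ.
ln(9.37) = 2.238 and ln(15.9) = 2.766; z_{0.17} = -0.9542, z_{0.68} = 0.4677.
σ = (2.766 − 2.238)/(0.4677 − (-0.9542)) = 0.372.
μ = 2.238 − (-0.9542)·0.372 = 2.592.
CV = √(exp(σ²)−1) = √(exp(0.1383)−1) = 0.385.

σ ≈ 0.372, CV ≈ 0.385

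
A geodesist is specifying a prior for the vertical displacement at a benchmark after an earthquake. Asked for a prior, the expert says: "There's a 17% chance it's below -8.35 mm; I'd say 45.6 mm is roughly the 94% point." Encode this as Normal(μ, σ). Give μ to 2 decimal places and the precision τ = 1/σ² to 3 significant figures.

μ = 12.17, τ = 0.00216

For Normal(μ,σ), the p-quantile is μ + z_p·σ. Here z_{0.17} = -0.9542, z_{0.94} = 1.555.
So -8.35 = μ − 0.9542σ and 45.6 = μ + 1.555σ.
Subtracting: σ = (45.6 − -8.35)/(1.555 − (-0.9542)) = 21.50.
Then μ = -8.35 − (-0.9542)·21.50 = 12.17.
Precision τ = 1/σ² = 1/21.5² = 0.00216.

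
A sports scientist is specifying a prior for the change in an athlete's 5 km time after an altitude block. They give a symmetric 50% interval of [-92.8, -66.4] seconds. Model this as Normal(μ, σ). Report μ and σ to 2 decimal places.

A symmetric 50% interval runs μ ± z·σ with z = 0.6745.
Half-width = 13.2, so σ = 13.2/0.6745 = 19.57.
μ is the interval midpoint, -79.60.

μ = -79.60, σ = 19.57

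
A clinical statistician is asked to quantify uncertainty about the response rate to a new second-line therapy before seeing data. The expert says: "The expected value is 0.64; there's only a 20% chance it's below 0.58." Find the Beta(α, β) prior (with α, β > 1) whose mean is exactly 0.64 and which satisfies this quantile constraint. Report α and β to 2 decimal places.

With mean 0.64 fixed, write α = 0.64s, β = 0.36s where s = α+β.
Need P(θ < 0.58) = 0.2 under Beta(0.64s, 0.36s). Normal approximation: (q−m)/√(m(1−m)/s) ≈ z_{0.2} = -0.842, so s ≈ 0.64·0.36·(-0.842)²/(0.58−0.64)² = 45.3.
At s = 45.3: P(θ<0.58) ≈ 0.198. Adjusting to match 0.2 gives s ≈ 44.47.
So α = 0.64·44.47 ≈ 28.46, β = 0.36·44.47 ≈ 16.01.

α ≈ 28.46, β ≈ 16.01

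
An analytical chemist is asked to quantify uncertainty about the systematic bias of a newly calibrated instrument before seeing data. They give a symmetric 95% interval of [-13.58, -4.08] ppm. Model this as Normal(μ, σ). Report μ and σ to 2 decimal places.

A symmetric 95% interval runs μ ± z·σ with z = 1.96.
Half-width = 4.75, so σ = 4.75/1.96 = 2.42.
μ is the interval midpoint, -8.83.

μ = -8.83, σ = 2.42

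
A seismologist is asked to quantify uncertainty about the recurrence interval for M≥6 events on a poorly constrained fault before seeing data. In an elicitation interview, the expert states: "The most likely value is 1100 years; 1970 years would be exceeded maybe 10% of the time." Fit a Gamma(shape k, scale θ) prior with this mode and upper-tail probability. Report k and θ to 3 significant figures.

k ≈ 6.6, θ ≈ 196

Gamma(k,θ) with k>1 has mode (k−1)θ, so θ = 1100/(k−1).
Need P(X < 1970) = 0.9 with θ tied to k this way. Start at k = 2, θ = 1100: P(X<1970) ≈ 0.534.
Too low — raise k to concentrate. Iterating converges to k ≈ 6.6.
Then θ = 1100/(6.6−1) ≈ 196.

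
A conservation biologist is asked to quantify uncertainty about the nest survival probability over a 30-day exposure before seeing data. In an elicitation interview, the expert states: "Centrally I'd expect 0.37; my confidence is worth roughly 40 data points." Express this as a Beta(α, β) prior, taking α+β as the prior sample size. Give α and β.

α = 14.8, β = 25.2

Under the effective-sample-size interpretation, Beta(α, β) has prior mean α/(α+β) and prior sample size α+β.
So α+β = 40 and α/(α+β) = 0.37, giving α = 0.37·40 = 14.8 and β = 40 − 14.8 = 25.2.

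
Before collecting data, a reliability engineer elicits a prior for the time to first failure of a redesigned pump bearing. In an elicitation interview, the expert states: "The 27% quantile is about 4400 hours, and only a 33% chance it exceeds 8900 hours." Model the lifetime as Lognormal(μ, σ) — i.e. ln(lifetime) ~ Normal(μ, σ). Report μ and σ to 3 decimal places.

μ ≈ 8.799, σ ≈ 0.669

If T ~ Lognormal(μ,σ) then ln T ~ Normal(μ,σ), so the p-quantile of ln T is μ + z_p·σ.
ln(4400) = 8.389 and ln(8900) = 9.094; z_{0.27} = -0.6128, z_{0.67} = 0.4399.
σ = (9.094 − 8.389)/(0.4399 − (-0.6128)) = 0.669.
μ = 8.389 − (-0.6128)·0.669 = 8.799.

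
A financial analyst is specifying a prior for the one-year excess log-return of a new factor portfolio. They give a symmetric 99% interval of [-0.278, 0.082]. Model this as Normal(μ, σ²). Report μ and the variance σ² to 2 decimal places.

μ = -0.10, σ² = 0.00

A symmetric 99% interval runs μ ± z·σ with z = 2.576.
Half-width = 0.18, so σ = 0.18/2.576 = 0.070 and σ² = 0.00.
μ is the interval midpoint, -0.10.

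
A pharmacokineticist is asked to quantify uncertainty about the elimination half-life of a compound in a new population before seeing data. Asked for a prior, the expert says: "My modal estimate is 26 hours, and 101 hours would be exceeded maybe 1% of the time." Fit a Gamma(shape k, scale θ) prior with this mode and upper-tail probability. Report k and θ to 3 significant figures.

Gamma(k,θ) with k>1 has mode (k−1)θ, so θ = 26/(k−1).
Need P(X < 101) = 0.99 with θ tied to k this way. Start at k = 2, θ = 26: P(X<101) ≈ 0.900.
Too low — raise k to concentrate. Iterating converges to k ≈ 3.29.
Then θ = 26/(3.29−1) ≈ 11.4.

k ≈ 3.29, θ ≈ 11.4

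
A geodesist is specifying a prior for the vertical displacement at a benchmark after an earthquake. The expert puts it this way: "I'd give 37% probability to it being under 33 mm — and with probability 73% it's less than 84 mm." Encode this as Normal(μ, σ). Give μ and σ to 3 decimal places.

For Normal(μ,σ), the p-quantile is μ + z_p·σ. Here z_{0.37} = -0.3319, z_{0.73} = 0.6128.
So 33 = μ − 0.3319σ and 84 = μ + 0.6128σ.
Subtracting: σ = (84 − 33)/(0.6128 − (-0.3319)) = 53.987.
Then μ = 33 − (-0.3319)·53.987 = 50.916.

μ = 50.916, σ = 53.987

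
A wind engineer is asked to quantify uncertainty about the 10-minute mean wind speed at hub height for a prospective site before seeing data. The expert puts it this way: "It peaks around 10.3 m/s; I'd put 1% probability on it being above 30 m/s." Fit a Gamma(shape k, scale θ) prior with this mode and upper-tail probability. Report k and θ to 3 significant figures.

Gamma(k,θ) with k>1 has mode (k−1)θ, so θ = 10.3/(k−1).
Need P(X < 30) = 0.99 with θ tied to k this way. Start at k = 2, θ = 10.3: P(X<30) ≈ 0.787.
Too low — raise k to concentrate. Iterating converges to k ≈ 4.97.
Then θ = 10.3/(4.97−1) ≈ 2.6.

k ≈ 4.97, θ ≈ 2.6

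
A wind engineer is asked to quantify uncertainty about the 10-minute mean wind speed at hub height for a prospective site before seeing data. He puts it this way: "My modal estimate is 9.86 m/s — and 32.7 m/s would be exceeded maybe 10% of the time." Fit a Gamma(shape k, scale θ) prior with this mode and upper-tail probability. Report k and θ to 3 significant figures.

Gamma(k,θ) with k>1 has mode (k−1)θ, so θ = 9.86/(k−1).
Need P(X < 32.7) = 0.9 with θ tied to k this way. Start at k = 2, θ = 9.86: P(X<32.7) ≈ 0.843.
Too low — raise k to concentrate. Iterating converges to k ≈ 2.31.
Then θ = 9.86/(2.31−1) ≈ 7.53.

k ≈ 2.31, θ ≈ 7.53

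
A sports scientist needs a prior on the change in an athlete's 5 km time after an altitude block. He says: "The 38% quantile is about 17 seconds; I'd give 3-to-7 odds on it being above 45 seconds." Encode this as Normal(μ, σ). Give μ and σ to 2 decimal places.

μ = 27.31, σ = 33.74

For Normal(μ,σ), the p-quantile is μ + z_p·σ. Here z_{0.38} = -0.3055, z_{0.7} = 0.5244.
So 17 = μ − 0.3055σ and 45 = μ + 0.5244σ.
Subtracting: σ = (45 − 17)/(0.5244 − (-0.3055)) = 33.74.
Then μ = 17 − (-0.3055)·33.74 = 27.31.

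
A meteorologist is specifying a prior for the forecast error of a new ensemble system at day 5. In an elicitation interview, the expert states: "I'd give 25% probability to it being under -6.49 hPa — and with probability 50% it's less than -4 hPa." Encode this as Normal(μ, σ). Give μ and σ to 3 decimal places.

For Normal(μ,σ), the p-quantile is μ + z_p·σ. Here z_{0.25} = -0.6745, z_{0.5} = 0.
So -6.49 = μ − 0.6745σ and -4 = μ + 0σ.
Subtracting: σ = (-4 − -6.49)/(0 − (-0.6745)) = 3.692.
Then μ = -6.49 − (-0.6745)·3.692 = -4.000.

μ = -4.000, σ = 3.692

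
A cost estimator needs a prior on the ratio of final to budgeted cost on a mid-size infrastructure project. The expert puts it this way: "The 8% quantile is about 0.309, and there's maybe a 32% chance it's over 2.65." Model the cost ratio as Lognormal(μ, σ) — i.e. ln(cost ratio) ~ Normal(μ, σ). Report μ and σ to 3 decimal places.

If T ~ Lognormal(μ,σ) then ln T ~ Normal(μ,σ), so the p-quantile of ln T is μ + z_p·σ.
ln(0.309) = -1.174 and ln(2.65) = 0.9746; z_{0.08} = -1.405, z_{0.68} = 0.4677.
σ = (0.9746 − -1.174)/(0.4677 − (-1.405)) = 1.147.
μ = -1.174 − (-1.405)·1.147 = 0.438.

μ ≈ 0.438, σ ≈ 1.147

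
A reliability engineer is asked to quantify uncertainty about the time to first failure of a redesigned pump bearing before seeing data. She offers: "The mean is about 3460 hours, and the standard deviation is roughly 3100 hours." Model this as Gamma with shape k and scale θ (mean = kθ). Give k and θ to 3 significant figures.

k ≈ 1.25, θ ≈ 2780

For Gamma(k, scale θ): mean = kθ, variance = kθ², so CV = 1/√k.
CV = SD/mean = 3100/3460 = 0.896, hence k = 1/CV² = 1.25.
Then θ = mean/k = 3460/1.25 = 2780.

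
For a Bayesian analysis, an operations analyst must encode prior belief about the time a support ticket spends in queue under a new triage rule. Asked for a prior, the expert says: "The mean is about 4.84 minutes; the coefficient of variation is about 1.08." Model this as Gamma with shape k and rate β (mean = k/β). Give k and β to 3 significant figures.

k ≈ 0.857, β ≈ 0.177

For Gamma(k, rate β): mean = k/β, variance = k/β², so CV = 1/√k.
CV = 1.08, hence k = 1/CV² = 0.857.
Then β = k/mean = 0.857/4.84 = 0.177.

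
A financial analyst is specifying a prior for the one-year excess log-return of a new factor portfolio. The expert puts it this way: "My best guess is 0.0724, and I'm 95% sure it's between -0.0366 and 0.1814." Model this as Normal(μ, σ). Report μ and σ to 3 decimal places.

μ = 0.072, σ = 0.056

A symmetric 95% interval runs μ ± z·σ with z = 1.96.
Half-width = 0.109, so σ = 0.109/1.96 = 0.056.
μ is the stated best guess, 0.072.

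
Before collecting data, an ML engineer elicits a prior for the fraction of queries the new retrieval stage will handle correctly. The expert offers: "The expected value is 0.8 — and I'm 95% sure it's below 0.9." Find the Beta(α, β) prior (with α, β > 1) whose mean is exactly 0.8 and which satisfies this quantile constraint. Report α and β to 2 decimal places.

α ≈ 27.45, β ≈ 6.86

With mean 0.8 fixed, write α = 0.8s, β = 0.2s where s = α+β.
Need P(θ < 0.9) = 0.95 under Beta(0.8s, 0.2s). Normal approximation: (q−m)/√(m(1−m)/s) ≈ z_{0.95} = 1.64, so s ≈ 0.8·0.2·(1.64)²/(0.9−0.8)² = 43.3.
At s = 43.3: P(θ<0.9) ≈ 0.969. Adjusting to match 0.95 gives s ≈ 34.32.
So α = 0.8·34.32 ≈ 27.45, β = 0.2·34.32 ≈ 6.86.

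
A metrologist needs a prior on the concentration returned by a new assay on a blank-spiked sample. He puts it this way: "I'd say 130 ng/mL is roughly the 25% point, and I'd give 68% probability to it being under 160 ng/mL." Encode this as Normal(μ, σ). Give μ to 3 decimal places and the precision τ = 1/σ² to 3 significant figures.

μ = 147.716, τ = 0.00145

The p-quantile of Normal(μ,σ) is μ + z_p·σ, with z_{0.25} = -0.6745 and z_{0.68} = 0.4677.
Eliminate σ: μ = (z₂·x₁ − z₁·x₂)/(z₂ − z₁) = (0.4677·130 − (-0.6745)·160)/1.142 = 147.716.
Then σ = (x₂ − x₁)/(z₂ − z₁) = (160 − 130)/1.142 = 26.265.
Precision τ = 1/σ² = 1/26.27² = 0.00145.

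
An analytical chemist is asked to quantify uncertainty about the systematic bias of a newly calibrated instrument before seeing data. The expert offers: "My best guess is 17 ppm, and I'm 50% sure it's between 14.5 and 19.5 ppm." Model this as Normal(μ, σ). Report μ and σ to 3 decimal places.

A symmetric 50% interval runs μ ± z·σ with z = 0.6745.
Half-width = 2.5, so σ = 2.5/0.6745 = 3.707.
μ is the stated best guess, 17.000.

μ = 17.000, σ = 3.707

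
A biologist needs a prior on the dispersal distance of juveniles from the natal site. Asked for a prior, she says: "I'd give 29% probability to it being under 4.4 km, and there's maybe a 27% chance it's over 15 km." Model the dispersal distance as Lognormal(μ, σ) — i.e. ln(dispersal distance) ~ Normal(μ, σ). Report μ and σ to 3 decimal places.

μ ≈ 2.064, σ ≈ 1.052

If T ~ Lognormal(μ,σ) then ln T ~ Normal(μ,σ), so the p-quantile of ln T is μ + z_p·σ.
ln(4.4) = 1.482 and ln(15) = 2.708; z_{0.29} = -0.5534, z_{0.73} = 0.6128.
σ = (2.708 − 1.482)/(0.6128 − (-0.5534)) = 1.052.
μ = 1.482 − (-0.5534)·1.052 = 2.064.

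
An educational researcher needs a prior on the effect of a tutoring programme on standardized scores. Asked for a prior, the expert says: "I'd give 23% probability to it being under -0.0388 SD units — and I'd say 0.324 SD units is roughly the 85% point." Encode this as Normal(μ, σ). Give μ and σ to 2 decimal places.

For Normal(μ,σ), the p-quantile is μ + z_p·σ. Here z_{0.23} = -0.7388, z_{0.85} = 1.036.
So -0.0388 = μ − 0.7388σ and 0.324 = μ + 1.036σ.
Subtracting: σ = (0.324 − -0.0388)/(1.036 − (-0.7388)) = 0.20.
Then μ = -0.0388 − (-0.7388)·0.20 = 0.11.

μ = 0.11, σ = 0.20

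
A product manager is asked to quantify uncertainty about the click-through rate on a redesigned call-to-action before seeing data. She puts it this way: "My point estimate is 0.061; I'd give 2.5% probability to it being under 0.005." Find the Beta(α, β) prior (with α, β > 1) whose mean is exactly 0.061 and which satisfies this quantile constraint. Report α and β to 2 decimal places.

With mean 0.061 fixed, write α = 0.061s, β = 0.939s where s = α+β.
Need P(θ < 0.005) = 0.025 under Beta(0.061s, 0.939s). Normal approximation: (q−m)/√(m(1−m)/s) ≈ z_{0.025} = -1.96, so s ≈ 0.061·0.939·(-1.96)²/(0.005−0.061)² = 70.2.
At s = 70.2: P(θ<0.005) ≈ 0.000. Adjusting to match 0.025 gives s ≈ 25.60.
So α = 0.061·25.60 ≈ 1.56, β = 0.939·25.60 ≈ 24.03.

α ≈ 1.56, β ≈ 24.03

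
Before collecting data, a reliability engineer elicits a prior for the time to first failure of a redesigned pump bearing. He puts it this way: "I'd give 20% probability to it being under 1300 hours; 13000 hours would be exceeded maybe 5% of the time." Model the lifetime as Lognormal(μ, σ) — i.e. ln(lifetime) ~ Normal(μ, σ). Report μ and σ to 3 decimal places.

μ ≈ 7.949, σ ≈ 0.926

If T ~ Lognormal(μ,σ) then ln T ~ Normal(μ,σ), so the p-quantile of ln T is μ + z_p·σ.
ln(1300) = 7.17 and ln(13000) = 9.473; z_{0.2} = -0.8416, z_{0.95} = 1.645.
σ = (9.473 − 7.17)/(1.645 − (-0.8416)) = 0.926.
μ = 7.17 − (-0.8416)·0.926 = 7.949.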